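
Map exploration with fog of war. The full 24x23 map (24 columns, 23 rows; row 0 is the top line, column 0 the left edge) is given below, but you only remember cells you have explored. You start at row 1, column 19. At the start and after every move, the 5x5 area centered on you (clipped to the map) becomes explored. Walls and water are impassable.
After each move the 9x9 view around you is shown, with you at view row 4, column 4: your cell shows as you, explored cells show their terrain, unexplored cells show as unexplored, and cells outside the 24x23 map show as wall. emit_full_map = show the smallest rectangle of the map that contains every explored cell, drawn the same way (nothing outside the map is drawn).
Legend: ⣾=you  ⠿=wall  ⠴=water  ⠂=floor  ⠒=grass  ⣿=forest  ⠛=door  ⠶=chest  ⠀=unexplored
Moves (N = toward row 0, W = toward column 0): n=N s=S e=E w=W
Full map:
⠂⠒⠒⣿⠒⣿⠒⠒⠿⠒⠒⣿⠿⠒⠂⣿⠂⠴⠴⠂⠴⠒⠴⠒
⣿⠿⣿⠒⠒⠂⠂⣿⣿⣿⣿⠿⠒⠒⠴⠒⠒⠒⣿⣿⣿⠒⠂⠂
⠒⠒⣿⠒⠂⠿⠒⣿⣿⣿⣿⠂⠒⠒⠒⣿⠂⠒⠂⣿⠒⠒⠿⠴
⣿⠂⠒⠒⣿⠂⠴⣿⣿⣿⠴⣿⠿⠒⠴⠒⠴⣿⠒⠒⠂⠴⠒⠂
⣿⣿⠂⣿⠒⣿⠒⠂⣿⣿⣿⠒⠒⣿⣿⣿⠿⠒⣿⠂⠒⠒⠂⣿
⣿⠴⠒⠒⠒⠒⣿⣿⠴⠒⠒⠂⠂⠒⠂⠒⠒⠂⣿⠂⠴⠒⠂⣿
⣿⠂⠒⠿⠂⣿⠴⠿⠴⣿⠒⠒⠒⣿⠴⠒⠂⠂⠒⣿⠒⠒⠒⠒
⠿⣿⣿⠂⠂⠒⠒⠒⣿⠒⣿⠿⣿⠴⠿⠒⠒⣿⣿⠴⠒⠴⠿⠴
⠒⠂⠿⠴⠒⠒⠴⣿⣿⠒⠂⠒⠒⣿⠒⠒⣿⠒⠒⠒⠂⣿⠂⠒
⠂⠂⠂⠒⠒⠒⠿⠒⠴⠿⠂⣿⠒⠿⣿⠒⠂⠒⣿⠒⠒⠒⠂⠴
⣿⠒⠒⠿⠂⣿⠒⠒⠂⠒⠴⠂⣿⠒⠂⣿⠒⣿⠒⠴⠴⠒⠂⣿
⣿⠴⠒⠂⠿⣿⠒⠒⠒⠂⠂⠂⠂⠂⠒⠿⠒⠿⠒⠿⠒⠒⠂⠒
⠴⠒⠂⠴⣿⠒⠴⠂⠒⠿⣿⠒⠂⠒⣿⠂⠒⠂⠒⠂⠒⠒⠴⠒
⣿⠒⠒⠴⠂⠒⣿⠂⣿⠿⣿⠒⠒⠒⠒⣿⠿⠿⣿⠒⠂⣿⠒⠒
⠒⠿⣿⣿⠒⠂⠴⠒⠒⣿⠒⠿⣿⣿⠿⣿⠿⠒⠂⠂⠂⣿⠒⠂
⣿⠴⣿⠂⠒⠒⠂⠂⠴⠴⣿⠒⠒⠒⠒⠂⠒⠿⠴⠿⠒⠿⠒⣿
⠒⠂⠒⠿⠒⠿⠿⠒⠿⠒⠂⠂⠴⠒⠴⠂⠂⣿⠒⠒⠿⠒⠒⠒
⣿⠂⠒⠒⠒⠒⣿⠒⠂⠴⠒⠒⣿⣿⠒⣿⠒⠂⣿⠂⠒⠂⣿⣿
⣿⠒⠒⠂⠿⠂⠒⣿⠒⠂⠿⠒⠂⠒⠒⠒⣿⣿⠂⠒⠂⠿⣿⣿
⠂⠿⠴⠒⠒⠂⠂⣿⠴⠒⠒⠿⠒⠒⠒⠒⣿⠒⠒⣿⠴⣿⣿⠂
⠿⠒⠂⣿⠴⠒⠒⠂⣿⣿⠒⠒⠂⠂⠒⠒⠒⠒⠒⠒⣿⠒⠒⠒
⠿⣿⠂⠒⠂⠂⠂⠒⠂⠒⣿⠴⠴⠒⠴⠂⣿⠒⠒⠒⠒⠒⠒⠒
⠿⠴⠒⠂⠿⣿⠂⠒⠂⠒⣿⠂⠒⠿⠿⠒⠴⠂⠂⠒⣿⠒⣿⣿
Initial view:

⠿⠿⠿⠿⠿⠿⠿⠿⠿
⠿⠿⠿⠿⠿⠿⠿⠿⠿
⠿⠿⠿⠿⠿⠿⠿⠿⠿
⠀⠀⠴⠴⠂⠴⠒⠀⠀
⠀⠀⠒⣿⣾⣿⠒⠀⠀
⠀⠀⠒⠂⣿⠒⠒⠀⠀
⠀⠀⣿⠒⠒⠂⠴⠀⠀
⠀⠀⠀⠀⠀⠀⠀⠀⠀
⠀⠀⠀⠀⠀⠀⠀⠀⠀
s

⠿⠿⠿⠿⠿⠿⠿⠿⠿
⠿⠿⠿⠿⠿⠿⠿⠿⠿
⠀⠀⠴⠴⠂⠴⠒⠀⠀
⠀⠀⠒⣿⣿⣿⠒⠀⠀
⠀⠀⠒⠂⣾⠒⠒⠀⠀
⠀⠀⣿⠒⠒⠂⠴⠀⠀
⠀⠀⠒⣿⠂⠒⠒⠀⠀
⠀⠀⠀⠀⠀⠀⠀⠀⠀
⠀⠀⠀⠀⠀⠀⠀⠀⠀

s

⠿⠿⠿⠿⠿⠿⠿⠿⠿
⠀⠀⠴⠴⠂⠴⠒⠀⠀
⠀⠀⠒⣿⣿⣿⠒⠀⠀
⠀⠀⠒⠂⣿⠒⠒⠀⠀
⠀⠀⣿⠒⣾⠂⠴⠀⠀
⠀⠀⠒⣿⠂⠒⠒⠀⠀
⠀⠀⠂⣿⠂⠴⠒⠀⠀
⠀⠀⠀⠀⠀⠀⠀⠀⠀
⠀⠀⠀⠀⠀⠀⠀⠀⠀

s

⠀⠀⠴⠴⠂⠴⠒⠀⠀
⠀⠀⠒⣿⣿⣿⠒⠀⠀
⠀⠀⠒⠂⣿⠒⠒⠀⠀
⠀⠀⣿⠒⠒⠂⠴⠀⠀
⠀⠀⠒⣿⣾⠒⠒⠀⠀
⠀⠀⠂⣿⠂⠴⠒⠀⠀
⠀⠀⠂⠒⣿⠒⠒⠀⠀
⠀⠀⠀⠀⠀⠀⠀⠀⠀
⠀⠀⠀⠀⠀⠀⠀⠀⠀

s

⠀⠀⠒⣿⣿⣿⠒⠀⠀
⠀⠀⠒⠂⣿⠒⠒⠀⠀
⠀⠀⣿⠒⠒⠂⠴⠀⠀
⠀⠀⠒⣿⠂⠒⠒⠀⠀
⠀⠀⠂⣿⣾⠴⠒⠀⠀
⠀⠀⠂⠒⣿⠒⠒⠀⠀
⠀⠀⣿⣿⠴⠒⠴⠀⠀
⠀⠀⠀⠀⠀⠀⠀⠀⠀
⠀⠀⠀⠀⠀⠀⠀⠀⠀

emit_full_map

⠴⠴⠂⠴⠒
⠒⣿⣿⣿⠒
⠒⠂⣿⠒⠒
⣿⠒⠒⠂⠴
⠒⣿⠂⠒⠒
⠂⣿⣾⠴⠒
⠂⠒⣿⠒⠒
⣿⣿⠴⠒⠴

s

⠀⠀⠒⠂⣿⠒⠒⠀⠀
⠀⠀⣿⠒⠒⠂⠴⠀⠀
⠀⠀⠒⣿⠂⠒⠒⠀⠀
⠀⠀⠂⣿⠂⠴⠒⠀⠀
⠀⠀⠂⠒⣾⠒⠒⠀⠀
⠀⠀⣿⣿⠴⠒⠴⠀⠀
⠀⠀⠒⠒⠒⠂⣿⠀⠀
⠀⠀⠀⠀⠀⠀⠀⠀⠀
⠀⠀⠀⠀⠀⠀⠀⠀⠀

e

⠀⠒⠂⣿⠒⠒⠀⠀⠿
⠀⣿⠒⠒⠂⠴⠀⠀⠿
⠀⠒⣿⠂⠒⠒⠂⠀⠿
⠀⠂⣿⠂⠴⠒⠂⠀⠿
⠀⠂⠒⣿⣾⠒⠒⠀⠿
⠀⣿⣿⠴⠒⠴⠿⠀⠿
⠀⠒⠒⠒⠂⣿⠂⠀⠿
⠀⠀⠀⠀⠀⠀⠀⠀⠿
⠀⠀⠀⠀⠀⠀⠀⠀⠿

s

⠀⣿⠒⠒⠂⠴⠀⠀⠿
⠀⠒⣿⠂⠒⠒⠂⠀⠿
⠀⠂⣿⠂⠴⠒⠂⠀⠿
⠀⠂⠒⣿⠒⠒⠒⠀⠿
⠀⣿⣿⠴⣾⠴⠿⠀⠿
⠀⠒⠒⠒⠂⣿⠂⠀⠿
⠀⠀⣿⠒⠒⠒⠂⠀⠿
⠀⠀⠀⠀⠀⠀⠀⠀⠿
⠀⠀⠀⠀⠀⠀⠀⠀⠿

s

⠀⠒⣿⠂⠒⠒⠂⠀⠿
⠀⠂⣿⠂⠴⠒⠂⠀⠿
⠀⠂⠒⣿⠒⠒⠒⠀⠿
⠀⣿⣿⠴⠒⠴⠿⠀⠿
⠀⠒⠒⠒⣾⣿⠂⠀⠿
⠀⠀⣿⠒⠒⠒⠂⠀⠿
⠀⠀⠒⠴⠴⠒⠂⠀⠿
⠀⠀⠀⠀⠀⠀⠀⠀⠿
⠀⠀⠀⠀⠀⠀⠀⠀⠿

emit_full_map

⠴⠴⠂⠴⠒⠀
⠒⣿⣿⣿⠒⠀
⠒⠂⣿⠒⠒⠀
⣿⠒⠒⠂⠴⠀
⠒⣿⠂⠒⠒⠂
⠂⣿⠂⠴⠒⠂
⠂⠒⣿⠒⠒⠒
⣿⣿⠴⠒⠴⠿
⠒⠒⠒⣾⣿⠂
⠀⣿⠒⠒⠒⠂
⠀⠒⠴⠴⠒⠂

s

⠀⠂⣿⠂⠴⠒⠂⠀⠿
⠀⠂⠒⣿⠒⠒⠒⠀⠿
⠀⣿⣿⠴⠒⠴⠿⠀⠿
⠀⠒⠒⠒⠂⣿⠂⠀⠿
⠀⠀⣿⠒⣾⠒⠂⠀⠿
⠀⠀⠒⠴⠴⠒⠂⠀⠿
⠀⠀⠒⠿⠒⠒⠂⠀⠿
⠀⠀⠀⠀⠀⠀⠀⠀⠿
⠀⠀⠀⠀⠀⠀⠀⠀⠿

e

⠂⣿⠂⠴⠒⠂⠀⠿⠿
⠂⠒⣿⠒⠒⠒⠀⠿⠿
⣿⣿⠴⠒⠴⠿⠴⠿⠿
⠒⠒⠒⠂⣿⠂⠒⠿⠿
⠀⣿⠒⠒⣾⠂⠴⠿⠿
⠀⠒⠴⠴⠒⠂⣿⠿⠿
⠀⠒⠿⠒⠒⠂⠒⠿⠿
⠀⠀⠀⠀⠀⠀⠀⠿⠿
⠀⠀⠀⠀⠀⠀⠀⠿⠿

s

⠂⠒⣿⠒⠒⠒⠀⠿⠿
⣿⣿⠴⠒⠴⠿⠴⠿⠿
⠒⠒⠒⠂⣿⠂⠒⠿⠿
⠀⣿⠒⠒⠒⠂⠴⠿⠿
⠀⠒⠴⠴⣾⠂⣿⠿⠿
⠀⠒⠿⠒⠒⠂⠒⠿⠿
⠀⠀⠂⠒⠒⠴⠒⠿⠿
⠀⠀⠀⠀⠀⠀⠀⠿⠿
⠀⠀⠀⠀⠀⠀⠀⠿⠿

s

⣿⣿⠴⠒⠴⠿⠴⠿⠿
⠒⠒⠒⠂⣿⠂⠒⠿⠿
⠀⣿⠒⠒⠒⠂⠴⠿⠿
⠀⠒⠴⠴⠒⠂⣿⠿⠿
⠀⠒⠿⠒⣾⠂⠒⠿⠿
⠀⠀⠂⠒⠒⠴⠒⠿⠿
⠀⠀⠒⠂⣿⠒⠒⠿⠿
⠀⠀⠀⠀⠀⠀⠀⠿⠿
⠀⠀⠀⠀⠀⠀⠀⠿⠿

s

⠒⠒⠒⠂⣿⠂⠒⠿⠿
⠀⣿⠒⠒⠒⠂⠴⠿⠿
⠀⠒⠴⠴⠒⠂⣿⠿⠿
⠀⠒⠿⠒⠒⠂⠒⠿⠿
⠀⠀⠂⠒⣾⠴⠒⠿⠿
⠀⠀⠒⠂⣿⠒⠒⠿⠿
⠀⠀⠂⠂⣿⠒⠂⠿⠿
⠀⠀⠀⠀⠀⠀⠀⠿⠿
⠀⠀⠀⠀⠀⠀⠀⠿⠿

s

⠀⣿⠒⠒⠒⠂⠴⠿⠿
⠀⠒⠴⠴⠒⠂⣿⠿⠿
⠀⠒⠿⠒⠒⠂⠒⠿⠿
⠀⠀⠂⠒⠒⠴⠒⠿⠿
⠀⠀⠒⠂⣾⠒⠒⠿⠿
⠀⠀⠂⠂⣿⠒⠂⠿⠿
⠀⠀⠿⠒⠿⠒⣿⠿⠿
⠀⠀⠀⠀⠀⠀⠀⠿⠿
⠀⠀⠀⠀⠀⠀⠀⠿⠿

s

⠀⠒⠴⠴⠒⠂⣿⠿⠿
⠀⠒⠿⠒⠒⠂⠒⠿⠿
⠀⠀⠂⠒⠒⠴⠒⠿⠿
⠀⠀⠒⠂⣿⠒⠒⠿⠿
⠀⠀⠂⠂⣾⠒⠂⠿⠿
⠀⠀⠿⠒⠿⠒⣿⠿⠿
⠀⠀⠒⠿⠒⠒⠒⠿⠿
⠀⠀⠀⠀⠀⠀⠀⠿⠿
⠀⠀⠀⠀⠀⠀⠀⠿⠿

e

⠒⠴⠴⠒⠂⣿⠿⠿⠿
⠒⠿⠒⠒⠂⠒⠿⠿⠿
⠀⠂⠒⠒⠴⠒⠿⠿⠿
⠀⠒⠂⣿⠒⠒⠿⠿⠿
⠀⠂⠂⣿⣾⠂⠿⠿⠿
⠀⠿⠒⠿⠒⣿⠿⠿⠿
⠀⠒⠿⠒⠒⠒⠿⠿⠿
⠀⠀⠀⠀⠀⠀⠿⠿⠿
⠀⠀⠀⠀⠀⠀⠿⠿⠿

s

⠒⠿⠒⠒⠂⠒⠿⠿⠿
⠀⠂⠒⠒⠴⠒⠿⠿⠿
⠀⠒⠂⣿⠒⠒⠿⠿⠿
⠀⠂⠂⣿⠒⠂⠿⠿⠿
⠀⠿⠒⠿⣾⣿⠿⠿⠿
⠀⠒⠿⠒⠒⠒⠿⠿⠿
⠀⠀⠒⠂⣿⣿⠿⠿⠿
⠀⠀⠀⠀⠀⠀⠿⠿⠿
⠀⠀⠀⠀⠀⠀⠿⠿⠿

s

⠀⠂⠒⠒⠴⠒⠿⠿⠿
⠀⠒⠂⣿⠒⠒⠿⠿⠿
⠀⠂⠂⣿⠒⠂⠿⠿⠿
⠀⠿⠒⠿⠒⣿⠿⠿⠿
⠀⠒⠿⠒⣾⠒⠿⠿⠿
⠀⠀⠒⠂⣿⣿⠿⠿⠿
⠀⠀⠂⠿⣿⣿⠿⠿⠿
⠀⠀⠀⠀⠀⠀⠿⠿⠿
⠀⠀⠀⠀⠀⠀⠿⠿⠿

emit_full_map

⠴⠴⠂⠴⠒⠀⠀
⠒⣿⣿⣿⠒⠀⠀
⠒⠂⣿⠒⠒⠀⠀
⣿⠒⠒⠂⠴⠀⠀
⠒⣿⠂⠒⠒⠂⠀
⠂⣿⠂⠴⠒⠂⠀
⠂⠒⣿⠒⠒⠒⠀
⣿⣿⠴⠒⠴⠿⠴
⠒⠒⠒⠂⣿⠂⠒
⠀⣿⠒⠒⠒⠂⠴
⠀⠒⠴⠴⠒⠂⣿
⠀⠒⠿⠒⠒⠂⠒
⠀⠀⠂⠒⠒⠴⠒
⠀⠀⠒⠂⣿⠒⠒
⠀⠀⠂⠂⣿⠒⠂
⠀⠀⠿⠒⠿⠒⣿
⠀⠀⠒⠿⠒⣾⠒
⠀⠀⠀⠒⠂⣿⣿
⠀⠀⠀⠂⠿⣿⣿


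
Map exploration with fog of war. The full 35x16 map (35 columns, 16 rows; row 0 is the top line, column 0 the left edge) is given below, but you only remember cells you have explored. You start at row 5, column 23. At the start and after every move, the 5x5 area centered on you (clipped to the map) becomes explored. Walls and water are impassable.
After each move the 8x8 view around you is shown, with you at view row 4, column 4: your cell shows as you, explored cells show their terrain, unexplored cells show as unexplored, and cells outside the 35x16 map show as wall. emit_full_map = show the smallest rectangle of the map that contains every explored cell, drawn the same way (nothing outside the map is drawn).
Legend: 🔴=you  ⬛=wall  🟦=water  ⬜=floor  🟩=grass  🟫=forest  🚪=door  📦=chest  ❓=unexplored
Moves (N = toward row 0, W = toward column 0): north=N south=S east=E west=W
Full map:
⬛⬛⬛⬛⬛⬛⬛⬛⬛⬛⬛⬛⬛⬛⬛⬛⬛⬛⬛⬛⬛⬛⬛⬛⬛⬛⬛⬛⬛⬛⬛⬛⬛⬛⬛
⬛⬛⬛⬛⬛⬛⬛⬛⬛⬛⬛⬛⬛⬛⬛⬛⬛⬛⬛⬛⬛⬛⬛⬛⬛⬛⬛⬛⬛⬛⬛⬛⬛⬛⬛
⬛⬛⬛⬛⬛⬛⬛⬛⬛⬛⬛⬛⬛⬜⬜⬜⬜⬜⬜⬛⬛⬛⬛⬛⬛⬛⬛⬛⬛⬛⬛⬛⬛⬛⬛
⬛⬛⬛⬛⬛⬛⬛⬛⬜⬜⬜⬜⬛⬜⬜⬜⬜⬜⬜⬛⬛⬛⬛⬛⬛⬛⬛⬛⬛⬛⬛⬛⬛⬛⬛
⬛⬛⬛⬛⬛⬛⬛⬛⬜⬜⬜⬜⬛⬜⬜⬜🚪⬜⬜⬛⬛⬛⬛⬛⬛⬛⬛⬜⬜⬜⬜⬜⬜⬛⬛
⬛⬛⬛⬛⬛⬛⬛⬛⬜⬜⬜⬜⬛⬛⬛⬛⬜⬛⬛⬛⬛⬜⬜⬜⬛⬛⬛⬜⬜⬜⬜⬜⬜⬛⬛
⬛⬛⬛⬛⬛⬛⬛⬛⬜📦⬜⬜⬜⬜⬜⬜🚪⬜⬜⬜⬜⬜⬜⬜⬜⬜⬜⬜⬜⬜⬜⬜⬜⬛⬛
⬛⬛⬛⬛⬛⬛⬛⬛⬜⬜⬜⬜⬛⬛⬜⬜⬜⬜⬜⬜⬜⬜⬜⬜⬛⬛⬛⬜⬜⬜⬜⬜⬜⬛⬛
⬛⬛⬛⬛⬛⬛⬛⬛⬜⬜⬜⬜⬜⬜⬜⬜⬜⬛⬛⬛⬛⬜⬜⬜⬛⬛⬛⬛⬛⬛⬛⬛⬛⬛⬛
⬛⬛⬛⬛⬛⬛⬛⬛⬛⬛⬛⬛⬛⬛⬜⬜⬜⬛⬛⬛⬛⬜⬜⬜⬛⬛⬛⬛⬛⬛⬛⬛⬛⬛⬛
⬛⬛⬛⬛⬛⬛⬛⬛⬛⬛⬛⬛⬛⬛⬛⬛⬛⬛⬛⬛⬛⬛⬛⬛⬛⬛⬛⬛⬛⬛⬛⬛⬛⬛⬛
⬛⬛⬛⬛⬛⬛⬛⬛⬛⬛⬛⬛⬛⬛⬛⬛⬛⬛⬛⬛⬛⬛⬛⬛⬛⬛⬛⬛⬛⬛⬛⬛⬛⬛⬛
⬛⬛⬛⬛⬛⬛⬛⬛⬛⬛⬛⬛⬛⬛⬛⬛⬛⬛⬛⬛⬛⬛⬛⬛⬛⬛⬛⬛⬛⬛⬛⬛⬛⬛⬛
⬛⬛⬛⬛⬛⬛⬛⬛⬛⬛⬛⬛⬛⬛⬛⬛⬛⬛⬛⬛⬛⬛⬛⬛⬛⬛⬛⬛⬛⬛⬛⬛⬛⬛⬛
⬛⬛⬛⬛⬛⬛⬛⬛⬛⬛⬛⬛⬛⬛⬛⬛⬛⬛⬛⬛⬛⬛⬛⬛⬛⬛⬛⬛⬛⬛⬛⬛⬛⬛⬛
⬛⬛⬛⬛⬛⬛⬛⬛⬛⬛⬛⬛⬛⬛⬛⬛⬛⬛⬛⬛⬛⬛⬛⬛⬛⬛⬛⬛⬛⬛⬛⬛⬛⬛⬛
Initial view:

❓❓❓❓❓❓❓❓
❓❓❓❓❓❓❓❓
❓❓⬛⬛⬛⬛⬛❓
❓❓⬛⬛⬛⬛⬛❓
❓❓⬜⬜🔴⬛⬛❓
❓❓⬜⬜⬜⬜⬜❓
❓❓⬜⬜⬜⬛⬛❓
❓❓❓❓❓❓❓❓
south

❓❓❓❓❓❓❓❓
❓❓⬛⬛⬛⬛⬛❓
❓❓⬛⬛⬛⬛⬛❓
❓❓⬜⬜⬜⬛⬛❓
❓❓⬜⬜🔴⬜⬜❓
❓❓⬜⬜⬜⬛⬛❓
❓❓⬜⬜⬜⬛⬛❓
❓❓❓❓❓❓❓❓

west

❓❓❓❓❓❓❓❓
❓❓❓⬛⬛⬛⬛⬛
❓❓⬛⬛⬛⬛⬛⬛
❓❓⬛⬜⬜⬜⬛⬛
❓❓⬜⬜🔴⬜⬜⬜
❓❓⬜⬜⬜⬜⬛⬛
❓❓⬛⬜⬜⬜⬛⬛
❓❓❓❓❓❓❓❓

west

❓❓❓❓❓❓❓❓
❓❓❓❓⬛⬛⬛⬛
❓❓⬛⬛⬛⬛⬛⬛
❓❓⬛⬛⬜⬜⬜⬛
❓❓⬜⬜🔴⬜⬜⬜
❓❓⬜⬜⬜⬜⬜⬛
❓❓⬛⬛⬜⬜⬜⬛
❓❓❓❓❓❓❓❓

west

❓❓❓❓❓❓❓❓
❓❓❓❓❓⬛⬛⬛
❓❓⬜⬛⬛⬛⬛⬛
❓❓⬛⬛⬛⬜⬜⬜
❓❓⬜⬜🔴⬜⬜⬜
❓❓⬜⬜⬜⬜⬜⬜
❓❓⬛⬛⬛⬜⬜⬜
❓❓❓❓❓❓❓❓

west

❓❓❓❓❓❓❓❓
❓❓❓❓❓❓⬛⬛
❓❓⬜⬜⬛⬛⬛⬛
❓❓⬛⬛⬛⬛⬜⬜
❓❓⬜⬜🔴⬜⬜⬜
❓❓⬜⬜⬜⬜⬜⬜
❓❓⬛⬛⬛⬛⬜⬜
❓❓❓❓❓❓❓❓

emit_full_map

❓❓❓❓⬛⬛⬛⬛⬛
⬜⬜⬛⬛⬛⬛⬛⬛⬛
⬛⬛⬛⬛⬜⬜⬜⬛⬛
⬜⬜🔴⬜⬜⬜⬜⬜⬜
⬜⬜⬜⬜⬜⬜⬜⬛⬛
⬛⬛⬛⬛⬜⬜⬜⬛⬛

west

❓❓❓❓❓❓❓❓
❓❓❓❓❓❓❓⬛
❓❓🚪⬜⬜⬛⬛⬛
❓❓⬜⬛⬛⬛⬛⬜
❓❓🚪⬜🔴⬜⬜⬜
❓❓⬜⬜⬜⬜⬜⬜
❓❓⬜⬛⬛⬛⬛⬜
❓❓❓❓❓❓❓❓

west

❓❓❓❓❓❓❓❓
❓❓❓❓❓❓❓❓
❓❓⬜🚪⬜⬜⬛⬛
❓❓⬛⬜⬛⬛⬛⬛
❓❓⬜🚪🔴⬜⬜⬜
❓❓⬜⬜⬜⬜⬜⬜
❓❓⬜⬜⬛⬛⬛⬛
❓❓❓❓❓❓❓❓

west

❓❓❓❓❓❓❓❓
❓❓❓❓❓❓❓❓
❓❓⬜⬜🚪⬜⬜⬛
❓❓⬛⬛⬜⬛⬛⬛
❓❓⬜⬜🔴⬜⬜⬜
❓❓⬜⬜⬜⬜⬜⬜
❓❓⬜⬜⬜⬛⬛⬛
❓❓❓❓❓❓❓❓

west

❓❓❓❓❓❓❓❓
❓❓❓❓❓❓❓❓
❓❓⬜⬜⬜🚪⬜⬜
❓❓⬛⬛⬛⬜⬛⬛
❓❓⬜⬜🔴🚪⬜⬜
❓❓⬛⬜⬜⬜⬜⬜
❓❓⬜⬜⬜⬜⬛⬛
❓❓❓❓❓❓❓❓

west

❓❓❓❓❓❓❓❓
❓❓❓❓❓❓❓❓
❓❓⬛⬜⬜⬜🚪⬜
❓❓⬛⬛⬛⬛⬜⬛
❓❓⬜⬜🔴⬜🚪⬜
❓❓⬛⬛⬜⬜⬜⬜
❓❓⬜⬜⬜⬜⬜⬛
❓❓❓❓❓❓❓❓

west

❓❓❓❓❓❓❓❓
❓❓❓❓❓❓❓❓
❓❓⬜⬛⬜⬜⬜🚪
❓❓⬜⬛⬛⬛⬛⬜
❓❓⬜⬜🔴⬜⬜🚪
❓❓⬜⬛⬛⬜⬜⬜
❓❓⬜⬜⬜⬜⬜⬜
❓❓❓❓❓❓❓❓

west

❓❓❓❓❓❓❓❓
❓❓❓❓❓❓❓❓
❓❓⬜⬜⬛⬜⬜⬜
❓❓⬜⬜⬛⬛⬛⬛
❓❓⬜⬜🔴⬜⬜⬜
❓❓⬜⬜⬛⬛⬜⬜
❓❓⬜⬜⬜⬜⬜⬜
❓❓❓❓❓❓❓❓

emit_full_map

❓❓❓❓❓❓❓❓❓❓❓⬛⬛⬛⬛⬛
⬜⬜⬛⬜⬜⬜🚪⬜⬜⬛⬛⬛⬛⬛⬛⬛
⬜⬜⬛⬛⬛⬛⬜⬛⬛⬛⬛⬜⬜⬜⬛⬛
⬜⬜🔴⬜⬜⬜🚪⬜⬜⬜⬜⬜⬜⬜⬜⬜
⬜⬜⬛⬛⬜⬜⬜⬜⬜⬜⬜⬜⬜⬜⬛⬛
⬜⬜⬜⬜⬜⬜⬜⬛⬛⬛⬛⬜⬜⬜⬛⬛

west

❓❓❓❓❓❓❓❓
❓❓❓❓❓❓❓❓
❓❓⬜⬜⬜⬛⬜⬜
❓❓⬜⬜⬜⬛⬛⬛
❓❓📦⬜🔴⬜⬜⬜
❓❓⬜⬜⬜⬛⬛⬜
❓❓⬜⬜⬜⬜⬜⬜
❓❓❓❓❓❓❓❓

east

❓❓❓❓❓❓❓❓
❓❓❓❓❓❓❓❓
❓⬜⬜⬜⬛⬜⬜⬜
❓⬜⬜⬜⬛⬛⬛⬛
❓📦⬜⬜🔴⬜⬜⬜
❓⬜⬜⬜⬛⬛⬜⬜
❓⬜⬜⬜⬜⬜⬜⬜
❓❓❓❓❓❓❓❓

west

❓❓❓❓❓❓❓❓
❓❓❓❓❓❓❓❓
❓❓⬜⬜⬜⬛⬜⬜
❓❓⬜⬜⬜⬛⬛⬛
❓❓📦⬜🔴⬜⬜⬜
❓❓⬜⬜⬜⬛⬛⬜
❓❓⬜⬜⬜⬜⬜⬜
❓❓❓❓❓❓❓❓

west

❓❓❓❓❓❓❓❓
❓❓❓❓❓❓❓❓
❓❓⬜⬜⬜⬜⬛⬜
❓❓⬜⬜⬜⬜⬛⬛
❓❓⬜📦🔴⬜⬜⬜
❓❓⬜⬜⬜⬜⬛⬛
❓❓⬜⬜⬜⬜⬜⬜
❓❓❓❓❓❓❓❓

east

❓❓❓❓❓❓❓❓
❓❓❓❓❓❓❓❓
❓⬜⬜⬜⬜⬛⬜⬜
❓⬜⬜⬜⬜⬛⬛⬛
❓⬜📦⬜🔴⬜⬜⬜
❓⬜⬜⬜⬜⬛⬛⬜
❓⬜⬜⬜⬜⬜⬜⬜
❓❓❓❓❓❓❓❓

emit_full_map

❓❓❓❓❓❓❓❓❓❓❓❓❓⬛⬛⬛⬛⬛
⬜⬜⬜⬜⬛⬜⬜⬜🚪⬜⬜⬛⬛⬛⬛⬛⬛⬛
⬜⬜⬜⬜⬛⬛⬛⬛⬜⬛⬛⬛⬛⬜⬜⬜⬛⬛
⬜📦⬜🔴⬜⬜⬜⬜🚪⬜⬜⬜⬜⬜⬜⬜⬜⬜
⬜⬜⬜⬜⬛⬛⬜⬜⬜⬜⬜⬜⬜⬜⬜⬜⬛⬛
⬜⬜⬜⬜⬜⬜⬜⬜⬜⬛⬛⬛⬛⬜⬜⬜⬛⬛

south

❓❓❓❓❓❓❓❓
❓⬜⬜⬜⬜⬛⬜⬜
❓⬜⬜⬜⬜⬛⬛⬛
❓⬜📦⬜⬜⬜⬜⬜
❓⬜⬜⬜🔴⬛⬛⬜
❓⬜⬜⬜⬜⬜⬜⬜
❓❓⬛⬛⬛⬛⬛❓
❓❓❓❓❓❓❓❓

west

❓❓❓❓❓❓❓❓
❓❓⬜⬜⬜⬜⬛⬜
❓❓⬜⬜⬜⬜⬛⬛
❓❓⬜📦⬜⬜⬜⬜
❓❓⬜⬜🔴⬜⬛⬛
❓❓⬜⬜⬜⬜⬜⬜
❓❓⬛⬛⬛⬛⬛⬛
❓❓❓❓❓❓❓❓

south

❓❓⬜⬜⬜⬜⬛⬜
❓❓⬜⬜⬜⬜⬛⬛
❓❓⬜📦⬜⬜⬜⬜
❓❓⬜⬜⬜⬜⬛⬛
❓❓⬜⬜🔴⬜⬜⬜
❓❓⬛⬛⬛⬛⬛⬛
❓❓⬛⬛⬛⬛⬛❓
❓❓❓❓❓❓❓❓

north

❓❓❓❓❓❓❓❓
❓❓⬜⬜⬜⬜⬛⬜
❓❓⬜⬜⬜⬜⬛⬛
❓❓⬜📦⬜⬜⬜⬜
❓❓⬜⬜🔴⬜⬛⬛
❓❓⬜⬜⬜⬜⬜⬜
❓❓⬛⬛⬛⬛⬛⬛
❓❓⬛⬛⬛⬛⬛❓

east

❓❓❓❓❓❓❓❓
❓⬜⬜⬜⬜⬛⬜⬜
❓⬜⬜⬜⬜⬛⬛⬛
❓⬜📦⬜⬜⬜⬜⬜
❓⬜⬜⬜🔴⬛⬛⬜
❓⬜⬜⬜⬜⬜⬜⬜
❓⬛⬛⬛⬛⬛⬛❓
❓⬛⬛⬛⬛⬛❓❓

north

❓❓❓❓❓❓❓❓
❓❓❓❓❓❓❓❓
❓⬜⬜⬜⬜⬛⬜⬜
❓⬜⬜⬜⬜⬛⬛⬛
❓⬜📦⬜🔴⬜⬜⬜
❓⬜⬜⬜⬜⬛⬛⬜
❓⬜⬜⬜⬜⬜⬜⬜
❓⬛⬛⬛⬛⬛⬛❓

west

❓❓❓❓❓❓❓❓
❓❓❓❓❓❓❓❓
❓❓⬜⬜⬜⬜⬛⬜
❓❓⬜⬜⬜⬜⬛⬛
❓❓⬜📦🔴⬜⬜⬜
❓❓⬜⬜⬜⬜⬛⬛
❓❓⬜⬜⬜⬜⬜⬜
❓❓⬛⬛⬛⬛⬛⬛

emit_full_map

❓❓❓❓❓❓❓❓❓❓❓❓❓⬛⬛⬛⬛⬛
⬜⬜⬜⬜⬛⬜⬜⬜🚪⬜⬜⬛⬛⬛⬛⬛⬛⬛
⬜⬜⬜⬜⬛⬛⬛⬛⬜⬛⬛⬛⬛⬜⬜⬜⬛⬛
⬜📦🔴⬜⬜⬜⬜⬜🚪⬜⬜⬜⬜⬜⬜⬜⬜⬜
⬜⬜⬜⬜⬛⬛⬜⬜⬜⬜⬜⬜⬜⬜⬜⬜⬛⬛
⬜⬜⬜⬜⬜⬜⬜⬜⬜⬛⬛⬛⬛⬜⬜⬜⬛⬛
⬛⬛⬛⬛⬛⬛❓❓❓❓❓❓❓❓❓❓❓❓
⬛⬛⬛⬛⬛❓❓❓❓❓❓❓❓❓❓❓❓❓

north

❓❓❓❓❓❓❓❓
❓❓❓❓❓❓❓❓
❓❓⬜⬜⬜⬜⬛❓
❓❓⬜⬜⬜⬜⬛⬜
❓❓⬜⬜🔴⬜⬛⬛
❓❓⬜📦⬜⬜⬜⬜
❓❓⬜⬜⬜⬜⬛⬛
❓❓⬜⬜⬜⬜⬜⬜

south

❓❓❓❓❓❓❓❓
❓❓⬜⬜⬜⬜⬛❓
❓❓⬜⬜⬜⬜⬛⬜
❓❓⬜⬜⬜⬜⬛⬛
❓❓⬜📦🔴⬜⬜⬜
❓❓⬜⬜⬜⬜⬛⬛
❓❓⬜⬜⬜⬜⬜⬜
❓❓⬛⬛⬛⬛⬛⬛

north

❓❓❓❓❓❓❓❓
❓❓❓❓❓❓❓❓
❓❓⬜⬜⬜⬜⬛❓
❓❓⬜⬜⬜⬜⬛⬜
❓❓⬜⬜🔴⬜⬛⬛
❓❓⬜📦⬜⬜⬜⬜
❓❓⬜⬜⬜⬜⬛⬛
❓❓⬜⬜⬜⬜⬜⬜

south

❓❓❓❓❓❓❓❓
❓❓⬜⬜⬜⬜⬛❓
❓❓⬜⬜⬜⬜⬛⬜
❓❓⬜⬜⬜⬜⬛⬛
❓❓⬜📦🔴⬜⬜⬜
❓❓⬜⬜⬜⬜⬛⬛
❓❓⬜⬜⬜⬜⬜⬜
❓❓⬛⬛⬛⬛⬛⬛


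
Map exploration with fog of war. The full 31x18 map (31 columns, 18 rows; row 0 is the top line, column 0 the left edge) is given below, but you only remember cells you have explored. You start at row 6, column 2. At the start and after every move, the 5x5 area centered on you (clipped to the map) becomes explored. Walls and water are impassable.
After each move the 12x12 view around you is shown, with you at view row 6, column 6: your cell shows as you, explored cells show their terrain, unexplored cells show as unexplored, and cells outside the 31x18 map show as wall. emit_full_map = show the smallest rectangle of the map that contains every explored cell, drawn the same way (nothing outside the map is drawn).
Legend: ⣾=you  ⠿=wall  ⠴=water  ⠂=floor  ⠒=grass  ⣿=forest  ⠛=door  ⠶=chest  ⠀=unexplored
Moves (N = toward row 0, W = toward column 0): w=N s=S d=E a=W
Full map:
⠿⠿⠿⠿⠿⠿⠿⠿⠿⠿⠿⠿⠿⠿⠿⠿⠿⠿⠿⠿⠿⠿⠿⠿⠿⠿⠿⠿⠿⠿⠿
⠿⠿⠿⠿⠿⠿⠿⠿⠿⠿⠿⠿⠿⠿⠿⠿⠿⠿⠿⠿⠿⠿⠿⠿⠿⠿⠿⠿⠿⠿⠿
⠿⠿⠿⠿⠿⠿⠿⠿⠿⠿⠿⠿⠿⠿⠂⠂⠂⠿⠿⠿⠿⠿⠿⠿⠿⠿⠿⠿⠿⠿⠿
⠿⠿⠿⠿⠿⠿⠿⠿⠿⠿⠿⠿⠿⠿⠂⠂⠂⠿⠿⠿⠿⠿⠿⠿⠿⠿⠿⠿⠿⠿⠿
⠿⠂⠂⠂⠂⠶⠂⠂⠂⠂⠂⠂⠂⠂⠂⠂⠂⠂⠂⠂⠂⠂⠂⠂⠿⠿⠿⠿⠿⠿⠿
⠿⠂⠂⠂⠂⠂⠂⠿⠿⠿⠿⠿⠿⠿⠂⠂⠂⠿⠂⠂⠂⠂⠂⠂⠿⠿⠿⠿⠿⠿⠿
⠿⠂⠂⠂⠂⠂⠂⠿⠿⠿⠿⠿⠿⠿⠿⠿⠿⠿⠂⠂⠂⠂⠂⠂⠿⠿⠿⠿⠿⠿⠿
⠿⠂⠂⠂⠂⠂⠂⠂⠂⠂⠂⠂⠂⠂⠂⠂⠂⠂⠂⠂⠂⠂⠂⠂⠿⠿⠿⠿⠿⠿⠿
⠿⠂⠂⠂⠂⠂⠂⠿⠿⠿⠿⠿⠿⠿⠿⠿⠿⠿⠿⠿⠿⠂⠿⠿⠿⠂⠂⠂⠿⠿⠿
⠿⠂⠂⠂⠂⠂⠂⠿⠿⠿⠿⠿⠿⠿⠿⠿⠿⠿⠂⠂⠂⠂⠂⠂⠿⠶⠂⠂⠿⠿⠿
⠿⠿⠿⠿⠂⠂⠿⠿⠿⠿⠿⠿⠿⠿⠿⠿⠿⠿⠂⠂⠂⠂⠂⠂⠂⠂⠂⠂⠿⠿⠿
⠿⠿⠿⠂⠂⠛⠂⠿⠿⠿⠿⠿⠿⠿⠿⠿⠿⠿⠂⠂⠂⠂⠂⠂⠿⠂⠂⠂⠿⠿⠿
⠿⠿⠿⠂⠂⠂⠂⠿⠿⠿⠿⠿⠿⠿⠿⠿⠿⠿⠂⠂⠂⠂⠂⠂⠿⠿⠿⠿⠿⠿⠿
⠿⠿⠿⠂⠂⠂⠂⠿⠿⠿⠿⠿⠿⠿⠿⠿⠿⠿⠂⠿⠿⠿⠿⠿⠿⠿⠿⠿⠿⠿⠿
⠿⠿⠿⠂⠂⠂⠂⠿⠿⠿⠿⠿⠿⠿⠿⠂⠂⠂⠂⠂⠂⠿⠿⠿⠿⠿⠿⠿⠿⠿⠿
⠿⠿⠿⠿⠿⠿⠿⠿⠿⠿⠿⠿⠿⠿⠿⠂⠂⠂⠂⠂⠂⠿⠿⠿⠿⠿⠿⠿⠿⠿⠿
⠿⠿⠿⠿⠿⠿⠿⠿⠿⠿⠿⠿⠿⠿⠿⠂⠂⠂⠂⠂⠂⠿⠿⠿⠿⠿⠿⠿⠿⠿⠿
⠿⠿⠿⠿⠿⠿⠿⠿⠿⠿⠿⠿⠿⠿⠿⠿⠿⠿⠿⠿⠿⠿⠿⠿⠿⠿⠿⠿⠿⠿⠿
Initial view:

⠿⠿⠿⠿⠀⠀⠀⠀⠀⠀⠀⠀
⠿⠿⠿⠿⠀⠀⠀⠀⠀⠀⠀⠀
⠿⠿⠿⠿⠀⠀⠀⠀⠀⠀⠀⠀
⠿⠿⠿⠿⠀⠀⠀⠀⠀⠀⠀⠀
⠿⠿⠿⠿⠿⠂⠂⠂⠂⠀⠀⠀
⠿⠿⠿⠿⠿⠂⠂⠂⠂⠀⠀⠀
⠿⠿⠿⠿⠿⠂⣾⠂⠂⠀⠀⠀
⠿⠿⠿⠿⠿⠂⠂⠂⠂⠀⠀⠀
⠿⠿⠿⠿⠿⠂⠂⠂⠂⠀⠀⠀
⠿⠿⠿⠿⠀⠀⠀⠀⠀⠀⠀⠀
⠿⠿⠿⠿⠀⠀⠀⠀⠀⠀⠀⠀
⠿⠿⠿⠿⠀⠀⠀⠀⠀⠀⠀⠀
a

⠿⠿⠿⠿⠿⠀⠀⠀⠀⠀⠀⠀
⠿⠿⠿⠿⠿⠀⠀⠀⠀⠀⠀⠀
⠿⠿⠿⠿⠿⠀⠀⠀⠀⠀⠀⠀
⠿⠿⠿⠿⠿⠀⠀⠀⠀⠀⠀⠀
⠿⠿⠿⠿⠿⠿⠂⠂⠂⠂⠀⠀
⠿⠿⠿⠿⠿⠿⠂⠂⠂⠂⠀⠀
⠿⠿⠿⠿⠿⠿⣾⠂⠂⠂⠀⠀
⠿⠿⠿⠿⠿⠿⠂⠂⠂⠂⠀⠀
⠿⠿⠿⠿⠿⠿⠂⠂⠂⠂⠀⠀
⠿⠿⠿⠿⠿⠀⠀⠀⠀⠀⠀⠀
⠿⠿⠿⠿⠿⠀⠀⠀⠀⠀⠀⠀
⠿⠿⠿⠿⠿⠀⠀⠀⠀⠀⠀⠀

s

⠿⠿⠿⠿⠿⠀⠀⠀⠀⠀⠀⠀
⠿⠿⠿⠿⠿⠀⠀⠀⠀⠀⠀⠀
⠿⠿⠿⠿⠿⠀⠀⠀⠀⠀⠀⠀
⠿⠿⠿⠿⠿⠿⠂⠂⠂⠂⠀⠀
⠿⠿⠿⠿⠿⠿⠂⠂⠂⠂⠀⠀
⠿⠿⠿⠿⠿⠿⠂⠂⠂⠂⠀⠀
⠿⠿⠿⠿⠿⠿⣾⠂⠂⠂⠀⠀
⠿⠿⠿⠿⠿⠿⠂⠂⠂⠂⠀⠀
⠿⠿⠿⠿⠿⠿⠂⠂⠂⠀⠀⠀
⠿⠿⠿⠿⠿⠀⠀⠀⠀⠀⠀⠀
⠿⠿⠿⠿⠿⠀⠀⠀⠀⠀⠀⠀
⠿⠿⠿⠿⠿⠀⠀⠀⠀⠀⠀⠀

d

⠿⠿⠿⠿⠀⠀⠀⠀⠀⠀⠀⠀
⠿⠿⠿⠿⠀⠀⠀⠀⠀⠀⠀⠀
⠿⠿⠿⠿⠀⠀⠀⠀⠀⠀⠀⠀
⠿⠿⠿⠿⠿⠂⠂⠂⠂⠀⠀⠀
⠿⠿⠿⠿⠿⠂⠂⠂⠂⠀⠀⠀
⠿⠿⠿⠿⠿⠂⠂⠂⠂⠀⠀⠀
⠿⠿⠿⠿⠿⠂⣾⠂⠂⠀⠀⠀
⠿⠿⠿⠿⠿⠂⠂⠂⠂⠀⠀⠀
⠿⠿⠿⠿⠿⠂⠂⠂⠂⠀⠀⠀
⠿⠿⠿⠿⠀⠀⠀⠀⠀⠀⠀⠀
⠿⠿⠿⠿⠀⠀⠀⠀⠀⠀⠀⠀
⠿⠿⠿⠿⠀⠀⠀⠀⠀⠀⠀⠀

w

⠿⠿⠿⠿⠀⠀⠀⠀⠀⠀⠀⠀
⠿⠿⠿⠿⠀⠀⠀⠀⠀⠀⠀⠀
⠿⠿⠿⠿⠀⠀⠀⠀⠀⠀⠀⠀
⠿⠿⠿⠿⠀⠀⠀⠀⠀⠀⠀⠀
⠿⠿⠿⠿⠿⠂⠂⠂⠂⠀⠀⠀
⠿⠿⠿⠿⠿⠂⠂⠂⠂⠀⠀⠀
⠿⠿⠿⠿⠿⠂⣾⠂⠂⠀⠀⠀
⠿⠿⠿⠿⠿⠂⠂⠂⠂⠀⠀⠀
⠿⠿⠿⠿⠿⠂⠂⠂⠂⠀⠀⠀
⠿⠿⠿⠿⠿⠂⠂⠂⠂⠀⠀⠀
⠿⠿⠿⠿⠀⠀⠀⠀⠀⠀⠀⠀
⠿⠿⠿⠿⠀⠀⠀⠀⠀⠀⠀⠀

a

⠿⠿⠿⠿⠿⠀⠀⠀⠀⠀⠀⠀
⠿⠿⠿⠿⠿⠀⠀⠀⠀⠀⠀⠀
⠿⠿⠿⠿⠿⠀⠀⠀⠀⠀⠀⠀
⠿⠿⠿⠿⠿⠀⠀⠀⠀⠀⠀⠀
⠿⠿⠿⠿⠿⠿⠂⠂⠂⠂⠀⠀
⠿⠿⠿⠿⠿⠿⠂⠂⠂⠂⠀⠀
⠿⠿⠿⠿⠿⠿⣾⠂⠂⠂⠀⠀
⠿⠿⠿⠿⠿⠿⠂⠂⠂⠂⠀⠀
⠿⠿⠿⠿⠿⠿⠂⠂⠂⠂⠀⠀
⠿⠿⠿⠿⠿⠿⠂⠂⠂⠂⠀⠀
⠿⠿⠿⠿⠿⠀⠀⠀⠀⠀⠀⠀
⠿⠿⠿⠿⠿⠀⠀⠀⠀⠀⠀⠀

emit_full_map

⠿⠂⠂⠂⠂
⠿⠂⠂⠂⠂
⠿⣾⠂⠂⠂
⠿⠂⠂⠂⠂
⠿⠂⠂⠂⠂
⠿⠂⠂⠂⠂

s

⠿⠿⠿⠿⠿⠀⠀⠀⠀⠀⠀⠀
⠿⠿⠿⠿⠿⠀⠀⠀⠀⠀⠀⠀
⠿⠿⠿⠿⠿⠀⠀⠀⠀⠀⠀⠀
⠿⠿⠿⠿⠿⠿⠂⠂⠂⠂⠀⠀
⠿⠿⠿⠿⠿⠿⠂⠂⠂⠂⠀⠀
⠿⠿⠿⠿⠿⠿⠂⠂⠂⠂⠀⠀
⠿⠿⠿⠿⠿⠿⣾⠂⠂⠂⠀⠀
⠿⠿⠿⠿⠿⠿⠂⠂⠂⠂⠀⠀
⠿⠿⠿⠿⠿⠿⠂⠂⠂⠂⠀⠀
⠿⠿⠿⠿⠿⠀⠀⠀⠀⠀⠀⠀
⠿⠿⠿⠿⠿⠀⠀⠀⠀⠀⠀⠀
⠿⠿⠿⠿⠿⠀⠀⠀⠀⠀⠀⠀

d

⠿⠿⠿⠿⠀⠀⠀⠀⠀⠀⠀⠀
⠿⠿⠿⠿⠀⠀⠀⠀⠀⠀⠀⠀
⠿⠿⠿⠿⠀⠀⠀⠀⠀⠀⠀⠀
⠿⠿⠿⠿⠿⠂⠂⠂⠂⠀⠀⠀
⠿⠿⠿⠿⠿⠂⠂⠂⠂⠀⠀⠀
⠿⠿⠿⠿⠿⠂⠂⠂⠂⠀⠀⠀
⠿⠿⠿⠿⠿⠂⣾⠂⠂⠀⠀⠀
⠿⠿⠿⠿⠿⠂⠂⠂⠂⠀⠀⠀
⠿⠿⠿⠿⠿⠂⠂⠂⠂⠀⠀⠀
⠿⠿⠿⠿⠀⠀⠀⠀⠀⠀⠀⠀
⠿⠿⠿⠿⠀⠀⠀⠀⠀⠀⠀⠀
⠿⠿⠿⠿⠀⠀⠀⠀⠀⠀⠀⠀

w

⠿⠿⠿⠿⠀⠀⠀⠀⠀⠀⠀⠀
⠿⠿⠿⠿⠀⠀⠀⠀⠀⠀⠀⠀
⠿⠿⠿⠿⠀⠀⠀⠀⠀⠀⠀⠀
⠿⠿⠿⠿⠀⠀⠀⠀⠀⠀⠀⠀
⠿⠿⠿⠿⠿⠂⠂⠂⠂⠀⠀⠀
⠿⠿⠿⠿⠿⠂⠂⠂⠂⠀⠀⠀
⠿⠿⠿⠿⠿⠂⣾⠂⠂⠀⠀⠀
⠿⠿⠿⠿⠿⠂⠂⠂⠂⠀⠀⠀
⠿⠿⠿⠿⠿⠂⠂⠂⠂⠀⠀⠀
⠿⠿⠿⠿⠿⠂⠂⠂⠂⠀⠀⠀
⠿⠿⠿⠿⠀⠀⠀⠀⠀⠀⠀⠀
⠿⠿⠿⠿⠀⠀⠀⠀⠀⠀⠀⠀

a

⠿⠿⠿⠿⠿⠀⠀⠀⠀⠀⠀⠀
⠿⠿⠿⠿⠿⠀⠀⠀⠀⠀⠀⠀
⠿⠿⠿⠿⠿⠀⠀⠀⠀⠀⠀⠀
⠿⠿⠿⠿⠿⠀⠀⠀⠀⠀⠀⠀
⠿⠿⠿⠿⠿⠿⠂⠂⠂⠂⠀⠀
⠿⠿⠿⠿⠿⠿⠂⠂⠂⠂⠀⠀
⠿⠿⠿⠿⠿⠿⣾⠂⠂⠂⠀⠀
⠿⠿⠿⠿⠿⠿⠂⠂⠂⠂⠀⠀
⠿⠿⠿⠿⠿⠿⠂⠂⠂⠂⠀⠀
⠿⠿⠿⠿⠿⠿⠂⠂⠂⠂⠀⠀
⠿⠿⠿⠿⠿⠀⠀⠀⠀⠀⠀⠀
⠿⠿⠿⠿⠿⠀⠀⠀⠀⠀⠀⠀


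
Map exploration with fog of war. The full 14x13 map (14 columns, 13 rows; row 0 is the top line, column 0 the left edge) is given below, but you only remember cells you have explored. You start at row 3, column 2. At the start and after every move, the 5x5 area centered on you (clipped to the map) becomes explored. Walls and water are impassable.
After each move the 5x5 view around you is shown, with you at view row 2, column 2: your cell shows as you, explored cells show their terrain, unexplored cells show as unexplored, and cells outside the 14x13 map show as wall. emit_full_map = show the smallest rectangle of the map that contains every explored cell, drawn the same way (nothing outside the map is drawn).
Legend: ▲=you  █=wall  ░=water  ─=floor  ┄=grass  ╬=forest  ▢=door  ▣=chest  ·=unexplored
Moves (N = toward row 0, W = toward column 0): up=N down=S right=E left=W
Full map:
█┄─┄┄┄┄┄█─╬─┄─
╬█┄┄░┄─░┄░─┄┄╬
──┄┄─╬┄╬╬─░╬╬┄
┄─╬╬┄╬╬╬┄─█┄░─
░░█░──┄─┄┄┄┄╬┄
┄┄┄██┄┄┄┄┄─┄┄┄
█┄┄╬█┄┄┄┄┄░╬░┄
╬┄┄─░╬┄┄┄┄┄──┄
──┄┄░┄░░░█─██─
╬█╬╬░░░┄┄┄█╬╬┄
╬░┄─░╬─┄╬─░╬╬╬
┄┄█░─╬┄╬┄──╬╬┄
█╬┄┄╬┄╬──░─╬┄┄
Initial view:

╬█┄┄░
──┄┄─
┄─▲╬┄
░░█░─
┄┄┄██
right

█┄┄░┄
─┄┄─╬
─╬▲┄╬
░█░──
┄┄██┄

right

┄┄░┄─
┄┄─╬┄
╬╬▲╬╬
█░──┄
┄██┄┄

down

┄┄─╬┄
╬╬┄╬╬
█░▲─┄
┄██┄┄
┄╬█┄┄

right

┄─╬┄╬
╬┄╬╬╬
░─▲┄─
██┄┄┄
╬█┄┄┄

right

─╬┄╬╬
┄╬╬╬┄
──▲─┄
█┄┄┄┄
█┄┄┄┄

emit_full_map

╬█┄┄░┄─··
──┄┄─╬┄╬╬
┄─╬╬┄╬╬╬┄
░░█░──▲─┄
┄┄┄██┄┄┄┄
··┄╬█┄┄┄┄

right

╬┄╬╬─
╬╬╬┄─
─┄▲┄┄
┄┄┄┄┄
┄┄┄┄┄

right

┄╬╬─░
╬╬┄─█
┄─▲┄┄
┄┄┄┄─
┄┄┄┄░

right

╬╬─░╬
╬┄─█┄
─┄▲┄┄
┄┄┄─┄
┄┄┄░╬

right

╬─░╬╬
┄─█┄░
┄┄▲┄╬
┄┄─┄┄
┄┄░╬░

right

─░╬╬┄
─█┄░─
┄┄▲╬┄
┄─┄┄┄
┄░╬░┄

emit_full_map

╬█┄┄░┄─·······
──┄┄─╬┄╬╬─░╬╬┄
┄─╬╬┄╬╬╬┄─█┄░─
░░█░──┄─┄┄┄▲╬┄
┄┄┄██┄┄┄┄┄─┄┄┄
··┄╬█┄┄┄┄┄░╬░┄

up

░─┄┄╬
─░╬╬┄
─█▲░─
┄┄┄╬┄
┄─┄┄┄

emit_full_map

╬█┄┄░┄─··░─┄┄╬
──┄┄─╬┄╬╬─░╬╬┄
┄─╬╬┄╬╬╬┄─█▲░─
░░█░──┄─┄┄┄┄╬┄
┄┄┄██┄┄┄┄┄─┄┄┄
··┄╬█┄┄┄┄┄░╬░┄


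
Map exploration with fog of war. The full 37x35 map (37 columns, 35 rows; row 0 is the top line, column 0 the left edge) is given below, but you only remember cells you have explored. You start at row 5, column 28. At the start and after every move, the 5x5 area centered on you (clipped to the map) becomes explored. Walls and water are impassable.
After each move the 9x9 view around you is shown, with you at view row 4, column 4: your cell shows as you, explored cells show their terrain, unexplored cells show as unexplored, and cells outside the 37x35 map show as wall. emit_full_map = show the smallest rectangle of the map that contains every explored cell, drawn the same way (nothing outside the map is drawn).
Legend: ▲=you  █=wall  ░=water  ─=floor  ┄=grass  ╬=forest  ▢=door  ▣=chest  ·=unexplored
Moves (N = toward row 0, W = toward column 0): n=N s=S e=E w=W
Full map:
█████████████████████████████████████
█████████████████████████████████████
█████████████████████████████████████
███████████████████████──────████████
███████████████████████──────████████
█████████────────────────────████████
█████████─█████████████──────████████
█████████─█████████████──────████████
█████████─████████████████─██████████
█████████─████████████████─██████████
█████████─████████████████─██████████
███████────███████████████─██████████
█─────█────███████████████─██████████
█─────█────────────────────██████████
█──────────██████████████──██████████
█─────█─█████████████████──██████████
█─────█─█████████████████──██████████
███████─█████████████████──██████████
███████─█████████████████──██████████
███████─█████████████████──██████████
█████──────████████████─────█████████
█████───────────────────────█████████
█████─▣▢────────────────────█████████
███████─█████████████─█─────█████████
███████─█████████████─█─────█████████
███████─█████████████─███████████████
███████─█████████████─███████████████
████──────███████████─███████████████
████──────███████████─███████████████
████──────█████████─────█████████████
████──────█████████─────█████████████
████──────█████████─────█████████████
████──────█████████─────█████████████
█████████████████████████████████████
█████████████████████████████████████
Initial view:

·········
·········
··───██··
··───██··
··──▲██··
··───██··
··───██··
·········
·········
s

·········
··───██··
··───██··
··───██··
··──▲██··
··───██··
··─████··
·········
·········

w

·········
···───██·
··────██·
··────██·
··──▲─██·
··────██·
··█─████·
·········
·········

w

·········
····───██
··─────██
··─────██
··──▲──██
··─────██
··██─████
·········
·········

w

·········
·····───█
··──────█
··──────█
··──▲───█
··──────█
··███─███
·········
·········

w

·········
······───
··█──────
··───────
··█─▲────
··█──────
··████─██
·········
·········

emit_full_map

····───██
█──────██
───────██
█─▲────██
█──────██
████─████

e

·········
·····───█
·█──────█
·───────█
·█──▲───█
·█──────█
·████─███
·········
·········

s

·····───█
·█──────█
·───────█
·█──────█
·█──▲───█
·████─███
··███─█··
·········
·········

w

······───
··█──────
··───────
··█──────
··█─▲────
··████─██
··████─█·
·········
·········

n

·········
······───
··█──────
··───────
··█─▲────
··█──────
··████─██
··████─█·
·········

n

·········
·········
··█──────
··█──────
··──▲────
··█──────
··█──────
··████─██
··████─█·

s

·········
··█──────
··█──────
··───────
··█─▲────
··█──────
··████─██
··████─█·
·········

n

·········
·········
··█──────
··█──────
··──▲────
··█──────
··█──────
··████─██
··████─█·

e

·········
·········
·█──────█
·█──────█
·───▲───█
·█──────█
·█──────█
·████─███
·████─█··

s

·········
·█──────█
·█──────█
·───────█
·█──▲───█
·█──────█
·████─███
·████─█··
·········

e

·········
█──────██
█──────██
───────██
█───▲──██
█──────██
████─████
████─█···
·········

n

·········
·········
█──────██
█──────██
────▲──██
█──────██
█──────██
████─████
████─█···

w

·········
·········
·█──────█
·█──────█
·───▲───█
·█──────█
·█──────█
·████─███
·████─█··


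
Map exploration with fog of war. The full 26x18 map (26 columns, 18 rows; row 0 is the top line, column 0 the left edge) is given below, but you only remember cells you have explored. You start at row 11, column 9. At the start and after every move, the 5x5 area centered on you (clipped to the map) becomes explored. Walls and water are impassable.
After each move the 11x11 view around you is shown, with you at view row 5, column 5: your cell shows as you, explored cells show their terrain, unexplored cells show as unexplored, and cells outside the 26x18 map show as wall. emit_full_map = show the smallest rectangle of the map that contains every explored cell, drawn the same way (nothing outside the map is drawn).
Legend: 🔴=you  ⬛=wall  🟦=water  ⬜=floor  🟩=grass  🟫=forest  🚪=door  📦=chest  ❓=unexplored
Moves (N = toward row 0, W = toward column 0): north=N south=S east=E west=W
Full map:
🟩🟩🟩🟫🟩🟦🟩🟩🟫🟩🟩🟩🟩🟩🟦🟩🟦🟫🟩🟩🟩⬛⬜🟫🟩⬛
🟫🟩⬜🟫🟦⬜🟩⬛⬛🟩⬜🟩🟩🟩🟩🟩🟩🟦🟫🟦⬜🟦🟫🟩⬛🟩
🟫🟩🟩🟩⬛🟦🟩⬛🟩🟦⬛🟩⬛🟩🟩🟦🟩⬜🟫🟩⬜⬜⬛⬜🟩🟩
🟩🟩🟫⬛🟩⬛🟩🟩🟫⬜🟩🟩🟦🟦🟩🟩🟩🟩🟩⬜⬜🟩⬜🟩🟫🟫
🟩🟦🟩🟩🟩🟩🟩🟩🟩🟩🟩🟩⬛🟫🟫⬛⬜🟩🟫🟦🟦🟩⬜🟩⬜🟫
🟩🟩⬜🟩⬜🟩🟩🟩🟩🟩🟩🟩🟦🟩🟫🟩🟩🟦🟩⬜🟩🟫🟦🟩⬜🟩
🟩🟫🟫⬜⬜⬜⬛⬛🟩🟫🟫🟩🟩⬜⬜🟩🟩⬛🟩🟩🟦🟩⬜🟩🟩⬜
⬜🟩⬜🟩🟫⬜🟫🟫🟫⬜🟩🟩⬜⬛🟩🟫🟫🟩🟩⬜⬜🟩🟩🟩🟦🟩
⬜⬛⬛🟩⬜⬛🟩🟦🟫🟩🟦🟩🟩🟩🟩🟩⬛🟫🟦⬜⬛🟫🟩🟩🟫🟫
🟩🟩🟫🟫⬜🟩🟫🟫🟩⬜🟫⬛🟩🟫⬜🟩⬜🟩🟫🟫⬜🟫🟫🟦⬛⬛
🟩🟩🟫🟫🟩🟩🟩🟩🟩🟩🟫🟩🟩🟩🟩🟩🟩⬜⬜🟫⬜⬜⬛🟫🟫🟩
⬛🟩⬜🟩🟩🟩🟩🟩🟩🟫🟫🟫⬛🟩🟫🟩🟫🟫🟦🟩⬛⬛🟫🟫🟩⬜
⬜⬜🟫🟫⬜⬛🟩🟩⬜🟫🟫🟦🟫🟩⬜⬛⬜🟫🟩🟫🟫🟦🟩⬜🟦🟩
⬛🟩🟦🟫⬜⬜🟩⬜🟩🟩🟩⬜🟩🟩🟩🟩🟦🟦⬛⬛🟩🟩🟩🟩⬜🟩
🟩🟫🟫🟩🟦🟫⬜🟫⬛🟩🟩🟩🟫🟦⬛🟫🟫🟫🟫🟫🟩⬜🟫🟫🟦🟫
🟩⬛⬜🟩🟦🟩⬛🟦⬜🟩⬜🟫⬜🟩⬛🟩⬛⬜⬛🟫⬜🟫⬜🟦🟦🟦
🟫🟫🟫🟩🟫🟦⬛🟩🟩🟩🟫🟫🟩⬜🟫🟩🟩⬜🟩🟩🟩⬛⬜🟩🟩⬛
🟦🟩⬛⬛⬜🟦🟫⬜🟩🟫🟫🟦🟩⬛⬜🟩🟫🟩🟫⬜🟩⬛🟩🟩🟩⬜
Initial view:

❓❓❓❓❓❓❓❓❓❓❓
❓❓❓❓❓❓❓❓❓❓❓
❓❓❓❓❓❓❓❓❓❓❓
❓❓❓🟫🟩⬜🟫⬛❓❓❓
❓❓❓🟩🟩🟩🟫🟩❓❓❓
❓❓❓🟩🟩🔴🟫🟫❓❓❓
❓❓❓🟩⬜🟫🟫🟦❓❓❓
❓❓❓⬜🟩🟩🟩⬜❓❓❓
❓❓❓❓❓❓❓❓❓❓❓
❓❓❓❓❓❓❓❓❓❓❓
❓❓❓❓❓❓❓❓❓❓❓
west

❓❓❓❓❓❓❓❓❓❓❓
❓❓❓❓❓❓❓❓❓❓❓
❓❓❓❓❓❓❓❓❓❓❓
❓❓❓🟫🟫🟩⬜🟫⬛❓❓
❓❓❓🟩🟩🟩🟩🟫🟩❓❓
❓❓❓🟩🟩🔴🟫🟫🟫❓❓
❓❓❓🟩🟩⬜🟫🟫🟦❓❓
❓❓❓🟩⬜🟩🟩🟩⬜❓❓
❓❓❓❓❓❓❓❓❓❓❓
❓❓❓❓❓❓❓❓❓❓❓
❓❓❓❓❓❓❓❓❓❓❓

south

❓❓❓❓❓❓❓❓❓❓❓
❓❓❓❓❓❓❓❓❓❓❓
❓❓❓🟫🟫🟩⬜🟫⬛❓❓
❓❓❓🟩🟩🟩🟩🟫🟩❓❓
❓❓❓🟩🟩🟩🟫🟫🟫❓❓
❓❓❓🟩🟩🔴🟫🟫🟦❓❓
❓❓❓🟩⬜🟩🟩🟩⬜❓❓
❓❓❓⬜🟫⬛🟩🟩❓❓❓
❓❓❓❓❓❓❓❓❓❓❓
❓❓❓❓❓❓❓❓❓❓❓
❓❓❓❓❓❓❓❓❓❓❓

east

❓❓❓❓❓❓❓❓❓❓❓
❓❓❓❓❓❓❓❓❓❓❓
❓❓🟫🟫🟩⬜🟫⬛❓❓❓
❓❓🟩🟩🟩🟩🟫🟩❓❓❓
❓❓🟩🟩🟩🟫🟫🟫❓❓❓
❓❓🟩🟩⬜🔴🟫🟦❓❓❓
❓❓🟩⬜🟩🟩🟩⬜❓❓❓
❓❓⬜🟫⬛🟩🟩🟩❓❓❓
❓❓❓❓❓❓❓❓❓❓❓
❓❓❓❓❓❓❓❓❓❓❓
❓❓❓❓❓❓❓❓❓❓❓

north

❓❓❓❓❓❓❓❓❓❓❓
❓❓❓❓❓❓❓❓❓❓❓
❓❓❓❓❓❓❓❓❓❓❓
❓❓🟫🟫🟩⬜🟫⬛❓❓❓
❓❓🟩🟩🟩🟩🟫🟩❓❓❓
❓❓🟩🟩🟩🔴🟫🟫❓❓❓
❓❓🟩🟩⬜🟫🟫🟦❓❓❓
❓❓🟩⬜🟩🟩🟩⬜❓❓❓
❓❓⬜🟫⬛🟩🟩🟩❓❓❓
❓❓❓❓❓❓❓❓❓❓❓
❓❓❓❓❓❓❓❓❓❓❓

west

❓❓❓❓❓❓❓❓❓❓❓
❓❓❓❓❓❓❓❓❓❓❓
❓❓❓❓❓❓❓❓❓❓❓
❓❓❓🟫🟫🟩⬜🟫⬛❓❓
❓❓❓🟩🟩🟩🟩🟫🟩❓❓
❓❓❓🟩🟩🔴🟫🟫🟫❓❓
❓❓❓🟩🟩⬜🟫🟫🟦❓❓
❓❓❓🟩⬜🟩🟩🟩⬜❓❓
❓❓❓⬜🟫⬛🟩🟩🟩❓❓
❓❓❓❓❓❓❓❓❓❓❓
❓❓❓❓❓❓❓❓❓❓❓

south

❓❓❓❓❓❓❓❓❓❓❓
❓❓❓❓❓❓❓❓❓❓❓
❓❓❓🟫🟫🟩⬜🟫⬛❓❓
❓❓❓🟩🟩🟩🟩🟫🟩❓❓
❓❓❓🟩🟩🟩🟫🟫🟫❓❓
❓❓❓🟩🟩🔴🟫🟫🟦❓❓
❓❓❓🟩⬜🟩🟩🟩⬜❓❓
❓❓❓⬜🟫⬛🟩🟩🟩❓❓
❓❓❓❓❓❓❓❓❓❓❓
❓❓❓❓❓❓❓❓❓❓❓
❓❓❓❓❓❓❓❓❓❓❓

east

❓❓❓❓❓❓❓❓❓❓❓
❓❓❓❓❓❓❓❓❓❓❓
❓❓🟫🟫🟩⬜🟫⬛❓❓❓
❓❓🟩🟩🟩🟩🟫🟩❓❓❓
❓❓🟩🟩🟩🟫🟫🟫❓❓❓
❓❓🟩🟩⬜🔴🟫🟦❓❓❓
❓❓🟩⬜🟩🟩🟩⬜❓❓❓
❓❓⬜🟫⬛🟩🟩🟩❓❓❓
❓❓❓❓❓❓❓❓❓❓❓
❓❓❓❓❓❓❓❓❓❓❓
❓❓❓❓❓❓❓❓❓❓❓

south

❓❓❓❓❓❓❓❓❓❓❓
❓❓🟫🟫🟩⬜🟫⬛❓❓❓
❓❓🟩🟩🟩🟩🟫🟩❓❓❓
❓❓🟩🟩🟩🟫🟫🟫❓❓❓
❓❓🟩🟩⬜🟫🟫🟦❓❓❓
❓❓🟩⬜🟩🔴🟩⬜❓❓❓
❓❓⬜🟫⬛🟩🟩🟩❓❓❓
❓❓❓🟦⬜🟩⬜🟫❓❓❓
❓❓❓❓❓❓❓❓❓❓❓
❓❓❓❓❓❓❓❓❓❓❓
⬛⬛⬛⬛⬛⬛⬛⬛⬛⬛⬛

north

❓❓❓❓❓❓❓❓❓❓❓
❓❓❓❓❓❓❓❓❓❓❓
❓❓🟫🟫🟩⬜🟫⬛❓❓❓
❓❓🟩🟩🟩🟩🟫🟩❓❓❓
❓❓🟩🟩🟩🟫🟫🟫❓❓❓
❓❓🟩🟩⬜🔴🟫🟦❓❓❓
❓❓🟩⬜🟩🟩🟩⬜❓❓❓
❓❓⬜🟫⬛🟩🟩🟩❓❓❓
❓❓❓🟦⬜🟩⬜🟫❓❓❓
❓❓❓❓❓❓❓❓❓❓❓
❓❓❓❓❓❓❓❓❓❓❓

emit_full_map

🟫🟫🟩⬜🟫⬛
🟩🟩🟩🟩🟫🟩
🟩🟩🟩🟫🟫🟫
🟩🟩⬜🔴🟫🟦
🟩⬜🟩🟩🟩⬜
⬜🟫⬛🟩🟩🟩
❓🟦⬜🟩⬜🟫

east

❓❓❓❓❓❓❓❓❓❓❓
❓❓❓❓❓❓❓❓❓❓❓
❓🟫🟫🟩⬜🟫⬛❓❓❓❓
❓🟩🟩🟩🟩🟫🟩🟩❓❓❓
❓🟩🟩🟩🟫🟫🟫⬛❓❓❓
❓🟩🟩⬜🟫🔴🟦🟫❓❓❓
❓🟩⬜🟩🟩🟩⬜🟩❓❓❓
❓⬜🟫⬛🟩🟩🟩🟫❓❓❓
❓❓🟦⬜🟩⬜🟫❓❓❓❓
❓❓❓❓❓❓❓❓❓❓❓
❓❓❓❓❓❓❓❓❓❓❓

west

❓❓❓❓❓❓❓❓❓❓❓
❓❓❓❓❓❓❓❓❓❓❓
❓❓🟫🟫🟩⬜🟫⬛❓❓❓
❓❓🟩🟩🟩🟩🟫🟩🟩❓❓
❓❓🟩🟩🟩🟫🟫🟫⬛❓❓
❓❓🟩🟩⬜🔴🟫🟦🟫❓❓
❓❓🟩⬜🟩🟩🟩⬜🟩❓❓
❓❓⬜🟫⬛🟩🟩🟩🟫❓❓
❓❓❓🟦⬜🟩⬜🟫❓❓❓
❓❓❓❓❓❓❓❓❓❓❓
❓❓❓❓❓❓❓❓❓❓❓

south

❓❓❓❓❓❓❓❓❓❓❓
❓❓🟫🟫🟩⬜🟫⬛❓❓❓
❓❓🟩🟩🟩🟩🟫🟩🟩❓❓
❓❓🟩🟩🟩🟫🟫🟫⬛❓❓
❓❓🟩🟩⬜🟫🟫🟦🟫❓❓
❓❓🟩⬜🟩🔴🟩⬜🟩❓❓
❓❓⬜🟫⬛🟩🟩🟩🟫❓❓
❓❓❓🟦⬜🟩⬜🟫❓❓❓
❓❓❓❓❓❓❓❓❓❓❓
❓❓❓❓❓❓❓❓❓❓❓
⬛⬛⬛⬛⬛⬛⬛⬛⬛⬛⬛

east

❓❓❓❓❓❓❓❓❓❓❓
❓🟫🟫🟩⬜🟫⬛❓❓❓❓
❓🟩🟩🟩🟩🟫🟩🟩❓❓❓
❓🟩🟩🟩🟫🟫🟫⬛❓❓❓
❓🟩🟩⬜🟫🟫🟦🟫❓❓❓
❓🟩⬜🟩🟩🔴⬜🟩❓❓❓
❓⬜🟫⬛🟩🟩🟩🟫❓❓❓
❓❓🟦⬜🟩⬜🟫⬜❓❓❓
❓❓❓❓❓❓❓❓❓❓❓
❓❓❓❓❓❓❓❓❓❓❓
⬛⬛⬛⬛⬛⬛⬛⬛⬛⬛⬛

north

❓❓❓❓❓❓❓❓❓❓❓
❓❓❓❓❓❓❓❓❓❓❓
❓🟫🟫🟩⬜🟫⬛❓❓❓❓
❓🟩🟩🟩🟩🟫🟩🟩❓❓❓
❓🟩🟩🟩🟫🟫🟫⬛❓❓❓
❓🟩🟩⬜🟫🔴🟦🟫❓❓❓
❓🟩⬜🟩🟩🟩⬜🟩❓❓❓
❓⬜🟫⬛🟩🟩🟩🟫❓❓❓
❓❓🟦⬜🟩⬜🟫⬜❓❓❓
❓❓❓❓❓❓❓❓❓❓❓
❓❓❓❓❓❓❓❓❓❓❓

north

❓❓❓❓❓❓❓❓❓❓❓
❓❓❓❓❓❓❓❓❓❓❓
❓❓❓❓❓❓❓❓❓❓❓
❓🟫🟫🟩⬜🟫⬛🟩❓❓❓
❓🟩🟩🟩🟩🟫🟩🟩❓❓❓
❓🟩🟩🟩🟫🔴🟫⬛❓❓❓
❓🟩🟩⬜🟫🟫🟦🟫❓❓❓
❓🟩⬜🟩🟩🟩⬜🟩❓❓❓
❓⬜🟫⬛🟩🟩🟩🟫❓❓❓
❓❓🟦⬜🟩⬜🟫⬜❓❓❓
❓❓❓❓❓❓❓❓❓❓❓

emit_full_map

🟫🟫🟩⬜🟫⬛🟩
🟩🟩🟩🟩🟫🟩🟩
🟩🟩🟩🟫🔴🟫⬛
🟩🟩⬜🟫🟫🟦🟫
🟩⬜🟩🟩🟩⬜🟩
⬜🟫⬛🟩🟩🟩🟫
❓🟦⬜🟩⬜🟫⬜

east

❓❓❓❓❓❓❓❓❓❓❓
❓❓❓❓❓❓❓❓❓❓❓
❓❓❓❓❓❓❓❓❓❓❓
🟫🟫🟩⬜🟫⬛🟩🟫❓❓❓
🟩🟩🟩🟩🟫🟩🟩🟩❓❓❓
🟩🟩🟩🟫🟫🔴⬛🟩❓❓❓
🟩🟩⬜🟫🟫🟦🟫🟩❓❓❓
🟩⬜🟩🟩🟩⬜🟩🟩❓❓❓
⬜🟫⬛🟩🟩🟩🟫❓❓❓❓
❓🟦⬜🟩⬜🟫⬜❓❓❓❓
❓❓❓❓❓❓❓❓❓❓❓

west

❓❓❓❓❓❓❓❓❓❓❓
❓❓❓❓❓❓❓❓❓❓❓
❓❓❓❓❓❓❓❓❓❓❓
❓🟫🟫🟩⬜🟫⬛🟩🟫❓❓
❓🟩🟩🟩🟩🟫🟩🟩🟩❓❓
❓🟩🟩🟩🟫🔴🟫⬛🟩❓❓
❓🟩🟩⬜🟫🟫🟦🟫🟩❓❓
❓🟩⬜🟩🟩🟩⬜🟩🟩❓❓
❓⬜🟫⬛🟩🟩🟩🟫❓❓❓
❓❓🟦⬜🟩⬜🟫⬜❓❓❓
❓❓❓❓❓❓❓❓❓❓❓

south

❓❓❓❓❓❓❓❓❓❓❓
❓❓❓❓❓❓❓❓❓❓❓
❓🟫🟫🟩⬜🟫⬛🟩🟫❓❓
❓🟩🟩🟩🟩🟫🟩🟩🟩❓❓
❓🟩🟩🟩🟫🟫🟫⬛🟩❓❓
❓🟩🟩⬜🟫🔴🟦🟫🟩❓❓
❓🟩⬜🟩🟩🟩⬜🟩🟩❓❓
❓⬜🟫⬛🟩🟩🟩🟫❓❓❓
❓❓🟦⬜🟩⬜🟫⬜❓❓❓
❓❓❓❓❓❓❓❓❓❓❓
❓❓❓❓❓❓❓❓❓❓❓

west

❓❓❓❓❓❓❓❓❓❓❓
❓❓❓❓❓❓❓❓❓❓❓
❓❓🟫🟫🟩⬜🟫⬛🟩🟫❓
❓❓🟩🟩🟩🟩🟫🟩🟩🟩❓
❓❓🟩🟩🟩🟫🟫🟫⬛🟩❓
❓❓🟩🟩⬜🔴🟫🟦🟫🟩❓
❓❓🟩⬜🟩🟩🟩⬜🟩🟩❓
❓❓⬜🟫⬛🟩🟩🟩🟫❓❓
❓❓❓🟦⬜🟩⬜🟫⬜❓❓
❓❓❓❓❓❓❓❓❓❓❓
❓❓❓❓❓❓❓❓❓❓❓

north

❓❓❓❓❓❓❓❓❓❓❓
❓❓❓❓❓❓❓❓❓❓❓
❓❓❓❓❓❓❓❓❓❓❓
❓❓🟫🟫🟩⬜🟫⬛🟩🟫❓
❓❓🟩🟩🟩🟩🟫🟩🟩🟩❓
❓❓🟩🟩🟩🔴🟫🟫⬛🟩❓
❓❓🟩🟩⬜🟫🟫🟦🟫🟩❓
❓❓🟩⬜🟩🟩🟩⬜🟩🟩❓
❓❓⬜🟫⬛🟩🟩🟩🟫❓❓
❓❓❓🟦⬜🟩⬜🟫⬜❓❓
❓❓❓❓❓❓❓❓❓❓❓

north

❓❓❓❓❓❓❓❓❓❓❓
❓❓❓❓❓❓❓❓❓❓❓
❓❓❓❓❓❓❓❓❓❓❓
❓❓❓🟦🟫🟩🟦🟩❓❓❓
❓❓🟫🟫🟩⬜🟫⬛🟩🟫❓
❓❓🟩🟩🟩🔴🟫🟩🟩🟩❓
❓❓🟩🟩🟩🟫🟫🟫⬛🟩❓
❓❓🟩🟩⬜🟫🟫🟦🟫🟩❓
❓❓🟩⬜🟩🟩🟩⬜🟩🟩❓
❓❓⬜🟫⬛🟩🟩🟩🟫❓❓
❓❓❓🟦⬜🟩⬜🟫⬜❓❓

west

❓❓❓❓❓❓❓❓❓❓❓
❓❓❓❓❓❓❓❓❓❓❓
❓❓❓❓❓❓❓❓❓❓❓
❓❓❓🟩🟦🟫🟩🟦🟩❓❓
❓❓❓🟫🟫🟩⬜🟫⬛🟩🟫
❓❓❓🟩🟩🔴🟩🟫🟩🟩🟩
❓❓❓🟩🟩🟩🟫🟫🟫⬛🟩
❓❓❓🟩🟩⬜🟫🟫🟦🟫🟩
❓❓❓🟩⬜🟩🟩🟩⬜🟩🟩
❓❓❓⬜🟫⬛🟩🟩🟩🟫❓
❓❓❓❓🟦⬜🟩⬜🟫⬜❓

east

❓❓❓❓❓❓❓❓❓❓❓
❓❓❓❓❓❓❓❓❓❓❓
❓❓❓❓❓❓❓❓❓❓❓
❓❓🟩🟦🟫🟩🟦🟩❓❓❓
❓❓🟫🟫🟩⬜🟫⬛🟩🟫❓
❓❓🟩🟩🟩🔴🟫🟩🟩🟩❓
❓❓🟩🟩🟩🟫🟫🟫⬛🟩❓
❓❓🟩🟩⬜🟫🟫🟦🟫🟩❓
❓❓🟩⬜🟩🟩🟩⬜🟩🟩❓
❓❓⬜🟫⬛🟩🟩🟩🟫❓❓
❓❓❓🟦⬜🟩⬜🟫⬜❓❓

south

❓❓❓❓❓❓❓❓❓❓❓
❓❓❓❓❓❓❓❓❓❓❓
❓❓🟩🟦🟫🟩🟦🟩❓❓❓
❓❓🟫🟫🟩⬜🟫⬛🟩🟫❓
❓❓🟩🟩🟩🟩🟫🟩🟩🟩❓
❓❓🟩🟩🟩🔴🟫🟫⬛🟩❓
❓❓🟩🟩⬜🟫🟫🟦🟫🟩❓
❓❓🟩⬜🟩🟩🟩⬜🟩🟩❓
❓❓⬜🟫⬛🟩🟩🟩🟫❓❓
❓❓❓🟦⬜🟩⬜🟫⬜❓❓
❓❓❓❓❓❓❓❓❓❓❓

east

❓❓❓❓❓❓❓❓❓❓❓
❓❓❓❓❓❓❓❓❓❓❓
❓🟩🟦🟫🟩🟦🟩❓❓❓❓
❓🟫🟫🟩⬜🟫⬛🟩🟫❓❓
❓🟩🟩🟩🟩🟫🟩🟩🟩❓❓
❓🟩🟩🟩🟫🔴🟫⬛🟩❓❓
❓🟩🟩⬜🟫🟫🟦🟫🟩❓❓
❓🟩⬜🟩🟩🟩⬜🟩🟩❓❓
❓⬜🟫⬛🟩🟩🟩🟫❓❓❓
❓❓🟦⬜🟩⬜🟫⬜❓❓❓
❓❓❓❓❓❓❓❓❓❓❓

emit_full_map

🟩🟦🟫🟩🟦🟩❓❓
🟫🟫🟩⬜🟫⬛🟩🟫
🟩🟩🟩🟩🟫🟩🟩🟩
🟩🟩🟩🟫🔴🟫⬛🟩
🟩🟩⬜🟫🟫🟦🟫🟩
🟩⬜🟩🟩🟩⬜🟩🟩
⬜🟫⬛🟩🟩🟩🟫❓
❓🟦⬜🟩⬜🟫⬜❓
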